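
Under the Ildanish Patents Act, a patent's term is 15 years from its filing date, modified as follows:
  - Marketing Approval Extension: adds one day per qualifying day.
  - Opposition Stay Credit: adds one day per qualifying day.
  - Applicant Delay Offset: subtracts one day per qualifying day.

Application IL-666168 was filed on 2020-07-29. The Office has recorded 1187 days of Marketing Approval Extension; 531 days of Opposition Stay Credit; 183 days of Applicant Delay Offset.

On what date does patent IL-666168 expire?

Base term: filing date + 15 years → 29 July 2035.
Marketing Approval Extension: +1187 days → 28 October 2038.
Opposition Stay Credit: +531 days → 11 April 2040.
Applicant Delay Offset: −183 days → 11 October 2039.

October 11, 2039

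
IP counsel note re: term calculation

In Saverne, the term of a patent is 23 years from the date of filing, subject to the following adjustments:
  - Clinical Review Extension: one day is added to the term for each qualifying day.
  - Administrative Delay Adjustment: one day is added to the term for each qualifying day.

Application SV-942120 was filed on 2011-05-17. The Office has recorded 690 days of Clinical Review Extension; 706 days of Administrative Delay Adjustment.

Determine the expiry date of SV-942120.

March 13, 2038

Base term: filing date + 23 years → 17 May 2034.
Clinical Review Extension: +690 days → 6 April 2036.
Administrative Delay Adjustment: +706 days → 13 March 2038.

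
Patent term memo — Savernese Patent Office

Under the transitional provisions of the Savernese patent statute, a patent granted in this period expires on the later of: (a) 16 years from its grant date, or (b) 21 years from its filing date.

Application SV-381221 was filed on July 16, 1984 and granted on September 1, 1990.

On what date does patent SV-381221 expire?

(a) grant + 16 years → 1 September 2006.
(b) filing + 21 years → 16 July 2005.
Later of the two: 1 September 2006.

September 1, 2006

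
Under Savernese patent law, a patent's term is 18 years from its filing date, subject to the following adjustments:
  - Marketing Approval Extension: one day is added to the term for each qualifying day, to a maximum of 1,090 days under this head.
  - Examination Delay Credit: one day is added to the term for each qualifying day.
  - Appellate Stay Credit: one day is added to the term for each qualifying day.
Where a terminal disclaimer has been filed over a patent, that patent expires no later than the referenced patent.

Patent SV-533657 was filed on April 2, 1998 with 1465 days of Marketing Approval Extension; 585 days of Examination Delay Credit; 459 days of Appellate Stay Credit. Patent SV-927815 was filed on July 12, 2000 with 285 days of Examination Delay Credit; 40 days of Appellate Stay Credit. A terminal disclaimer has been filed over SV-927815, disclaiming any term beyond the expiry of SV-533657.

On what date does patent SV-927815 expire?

Natural term of SV-927815:
  Base: filing + 18 years → 12 July 2018.
  Examination Delay Credit: +285 days → 23 April 2019.
  Appellate Stay Credit: +40 days → 2 June 2019.
Expiry of referenced patent SV-533657:
  Base: filing + 18 years → 2 April 2016.
  Marketing Approval Extension: 1465 days claimed exceeds the 1090-day cap, so +1090 days → 28 March 2019.
  Examination Delay Credit: +585 days → 2 November 2020.
  Appellate Stay Credit: +459 days → 4 February 2022.
Terminal disclaimer: SV-927815 expires on the earlier of 2 June 2019 and 4 February 2022.

2019-06-02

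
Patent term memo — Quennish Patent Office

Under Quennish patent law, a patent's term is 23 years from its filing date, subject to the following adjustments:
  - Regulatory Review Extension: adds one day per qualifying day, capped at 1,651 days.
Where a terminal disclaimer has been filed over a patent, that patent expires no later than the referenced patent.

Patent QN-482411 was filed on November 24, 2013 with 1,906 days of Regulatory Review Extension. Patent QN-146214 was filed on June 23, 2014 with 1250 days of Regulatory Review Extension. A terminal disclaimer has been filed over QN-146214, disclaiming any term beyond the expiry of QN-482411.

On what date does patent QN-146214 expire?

Natural term of QN-146214:
  Base: filing + 23 years → 23 June 2037.
  Regulatory Review Extension: 1250 days (within the 1651-day cap) → +1250 days → 24 November 2040.
Expiry of referenced patent QN-482411:
  Base: filing + 23 years → 24 November 2036.
  Regulatory Review Extension: 1906 days claimed exceeds the 1651-day cap, so +1651 days → 2 June 2041.
Terminal disclaimer: QN-146214 expires on the earlier of 24 November 2040 and 2 June 2041.

November 24, 2040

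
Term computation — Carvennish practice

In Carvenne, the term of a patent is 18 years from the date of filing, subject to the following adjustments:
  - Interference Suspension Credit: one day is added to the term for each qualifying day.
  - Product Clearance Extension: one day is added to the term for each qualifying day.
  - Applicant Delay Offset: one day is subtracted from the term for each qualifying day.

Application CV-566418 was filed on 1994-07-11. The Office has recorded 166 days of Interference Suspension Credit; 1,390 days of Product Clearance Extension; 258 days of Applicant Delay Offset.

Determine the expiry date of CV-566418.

2016-01-30

Base term: filing date + 18 years → 11 July 2012.
Interference Suspension Credit: +166 days → 24 December 2012.
Product Clearance Extension: +1390 days → 14 October 2016.
Applicant Delay Offset: −258 days → 30 January 2016.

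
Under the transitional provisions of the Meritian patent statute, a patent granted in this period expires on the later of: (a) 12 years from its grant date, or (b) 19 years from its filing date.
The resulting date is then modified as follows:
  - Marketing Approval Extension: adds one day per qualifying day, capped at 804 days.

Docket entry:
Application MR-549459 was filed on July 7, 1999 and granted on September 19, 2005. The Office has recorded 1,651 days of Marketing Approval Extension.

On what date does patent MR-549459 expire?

September 18, 2020

(a) grant + 12 years → 19 September 2017.
(b) filing + 19 years → 7 July 2018.
Later of the two: 7 July 2018.
Marketing Approval Extension: 1651 days claimed exceeds the 804-day cap, so +804 days → 18 September 2020.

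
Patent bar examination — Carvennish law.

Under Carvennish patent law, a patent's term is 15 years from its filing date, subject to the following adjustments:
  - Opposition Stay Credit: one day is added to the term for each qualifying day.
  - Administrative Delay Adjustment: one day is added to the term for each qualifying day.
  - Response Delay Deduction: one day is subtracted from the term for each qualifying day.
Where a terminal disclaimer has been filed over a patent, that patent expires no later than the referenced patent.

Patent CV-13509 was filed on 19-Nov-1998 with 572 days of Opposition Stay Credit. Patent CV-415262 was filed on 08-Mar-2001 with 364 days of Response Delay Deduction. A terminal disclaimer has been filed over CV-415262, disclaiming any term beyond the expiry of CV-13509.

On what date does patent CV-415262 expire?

Natural term of CV-415262:
  Base: filing + 15 years → 8 March 2016.
  Response Delay Deduction: −364 days → 10 March 2015.
Expiry of referenced patent CV-13509:
  Base: filing + 15 years → 19 November 2013.
  Opposition Stay Credit: +572 days → 14 June 2015.
Terminal disclaimer: CV-415262 expires on the earlier of 10 March 2015 and 14 June 2015.

March 10, 2015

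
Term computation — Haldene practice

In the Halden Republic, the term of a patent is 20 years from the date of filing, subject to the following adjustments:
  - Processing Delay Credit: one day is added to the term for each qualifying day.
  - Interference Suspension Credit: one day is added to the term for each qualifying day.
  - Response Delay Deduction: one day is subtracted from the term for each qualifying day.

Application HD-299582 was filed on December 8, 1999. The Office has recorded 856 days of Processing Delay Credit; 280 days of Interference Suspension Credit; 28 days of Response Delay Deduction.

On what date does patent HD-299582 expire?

Base term: filing date + 20 years → 8 December 2019.
Processing Delay Credit: +856 days → 12 April 2022.
Interference Suspension Credit: +280 days → 17 January 2023.
Response Delay Deduction: −28 days → 20 December 2022.

December 20, 2022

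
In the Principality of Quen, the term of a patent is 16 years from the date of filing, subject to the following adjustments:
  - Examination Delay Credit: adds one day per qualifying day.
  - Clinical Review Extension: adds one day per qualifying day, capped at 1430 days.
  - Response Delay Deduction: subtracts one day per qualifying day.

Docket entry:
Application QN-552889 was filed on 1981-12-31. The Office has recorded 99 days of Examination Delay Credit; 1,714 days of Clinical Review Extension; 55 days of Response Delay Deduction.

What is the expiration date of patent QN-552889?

January 13, 2002

Base term: filing date + 16 years → 31 December 1997.
Examination Delay Credit: +99 days → 9 April 1998.
Clinical Review Extension: 1714 days claimed exceeds the 1430-day cap, so +1430 days → 9 March 2002.
Response Delay Deduction: −55 days → 13 January 2002.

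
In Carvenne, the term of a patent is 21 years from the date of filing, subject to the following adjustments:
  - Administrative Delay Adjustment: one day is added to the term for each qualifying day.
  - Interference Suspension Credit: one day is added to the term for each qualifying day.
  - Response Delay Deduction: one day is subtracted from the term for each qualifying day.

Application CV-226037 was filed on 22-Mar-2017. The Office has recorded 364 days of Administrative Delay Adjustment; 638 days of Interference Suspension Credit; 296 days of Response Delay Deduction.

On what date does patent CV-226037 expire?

2040-02-26

Base term: filing date + 21 years → 22 March 2038.
Administrative Delay Adjustment: +364 days → 21 March 2039.
Interference Suspension Credit: +638 days → 18 December 2040.
Response Delay Deduction: −296 days → 26 February 2040.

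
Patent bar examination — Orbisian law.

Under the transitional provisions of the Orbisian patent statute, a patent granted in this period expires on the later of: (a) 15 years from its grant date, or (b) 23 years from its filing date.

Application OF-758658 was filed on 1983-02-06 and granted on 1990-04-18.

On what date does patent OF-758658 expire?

2006-02-06

(a) grant + 15 years → 18 April 2005.
(b) filing + 23 years → 6 February 2006.
Later of the two: 6 February 2006.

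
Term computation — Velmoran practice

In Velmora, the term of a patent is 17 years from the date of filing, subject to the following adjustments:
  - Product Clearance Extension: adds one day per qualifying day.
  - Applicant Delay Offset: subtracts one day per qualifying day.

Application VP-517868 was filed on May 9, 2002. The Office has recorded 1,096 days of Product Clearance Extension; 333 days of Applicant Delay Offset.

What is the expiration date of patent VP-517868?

Base term: filing date + 17 years → 9 May 2019.
Product Clearance Extension: +1096 days → 9 May 2022.
Applicant Delay Offset: −333 days → 10 June 2021.

June 10, 2021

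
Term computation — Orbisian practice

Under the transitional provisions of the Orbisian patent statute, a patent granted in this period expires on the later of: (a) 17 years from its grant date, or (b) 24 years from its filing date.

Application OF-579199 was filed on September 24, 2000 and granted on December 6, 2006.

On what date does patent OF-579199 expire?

2024-09-24

(a) grant + 17 years → 6 December 2023.
(b) filing + 24 years → 24 September 2024.
Later of the two: 24 September 2024.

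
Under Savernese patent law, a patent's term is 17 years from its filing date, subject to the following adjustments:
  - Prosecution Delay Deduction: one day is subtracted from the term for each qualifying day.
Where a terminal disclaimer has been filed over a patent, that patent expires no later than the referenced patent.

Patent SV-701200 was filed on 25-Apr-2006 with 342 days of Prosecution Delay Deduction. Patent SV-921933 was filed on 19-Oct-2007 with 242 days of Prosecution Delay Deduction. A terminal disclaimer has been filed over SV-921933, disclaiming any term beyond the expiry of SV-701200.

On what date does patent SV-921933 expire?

2022-05-18

Natural term of SV-921933:
  Base: filing + 17 years → 19 October 2024.
  Prosecution Delay Deduction: −242 days → 20 February 2024.
Expiry of referenced patent SV-701200:
  Base: filing + 17 years → 25 April 2023.
  Prosecution Delay Deduction: −342 days → 18 May 2022.
Terminal disclaimer: SV-921933 expires on the earlier of 20 February 2024 and 18 May 2022.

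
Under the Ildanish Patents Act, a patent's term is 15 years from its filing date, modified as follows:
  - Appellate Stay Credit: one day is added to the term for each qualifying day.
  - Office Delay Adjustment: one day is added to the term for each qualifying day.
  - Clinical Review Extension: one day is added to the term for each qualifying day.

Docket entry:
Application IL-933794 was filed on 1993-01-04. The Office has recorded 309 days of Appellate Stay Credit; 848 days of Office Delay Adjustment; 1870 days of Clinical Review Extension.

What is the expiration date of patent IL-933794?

2016-04-18

Base term: filing date + 15 years → 4 January 2008.
Appellate Stay Credit: +309 days → 8 November 2008.
Office Delay Adjustment: +848 days → 6 March 2011.
Clinical Review Extension: +1870 days → 18 April 2016.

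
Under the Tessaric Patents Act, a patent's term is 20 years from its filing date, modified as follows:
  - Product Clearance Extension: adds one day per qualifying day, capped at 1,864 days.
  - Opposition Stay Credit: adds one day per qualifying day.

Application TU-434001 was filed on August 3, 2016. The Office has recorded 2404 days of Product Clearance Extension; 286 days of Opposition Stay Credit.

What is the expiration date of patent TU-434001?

Base term: filing date + 20 years → 3 August 2036.
Product Clearance Extension: 2404 days claimed exceeds the 1864-day cap, so +1864 days → 10 September 2041.
Opposition Stay Credit: +286 days → 23 June 2042.

June 23, 2042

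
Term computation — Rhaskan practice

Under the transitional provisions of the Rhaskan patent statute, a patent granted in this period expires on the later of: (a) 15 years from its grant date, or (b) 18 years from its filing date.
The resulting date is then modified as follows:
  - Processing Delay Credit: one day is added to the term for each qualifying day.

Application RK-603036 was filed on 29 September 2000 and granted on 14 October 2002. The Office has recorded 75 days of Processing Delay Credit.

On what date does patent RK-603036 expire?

2018-12-13

(a) grant + 15 years → 14 October 2017.
(b) filing + 18 years → 29 September 2018.
Later of the two: 29 September 2018.
Processing Delay Credit: +75 days → 13 December 2018.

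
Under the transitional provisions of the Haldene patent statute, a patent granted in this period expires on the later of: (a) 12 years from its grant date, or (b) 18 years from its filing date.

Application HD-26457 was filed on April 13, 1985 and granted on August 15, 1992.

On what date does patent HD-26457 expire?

(a) grant + 12 years → 15 August 2004.
(b) filing + 18 years → 13 April 2003.
Later of the two: 15 August 2004.

August 15, 2004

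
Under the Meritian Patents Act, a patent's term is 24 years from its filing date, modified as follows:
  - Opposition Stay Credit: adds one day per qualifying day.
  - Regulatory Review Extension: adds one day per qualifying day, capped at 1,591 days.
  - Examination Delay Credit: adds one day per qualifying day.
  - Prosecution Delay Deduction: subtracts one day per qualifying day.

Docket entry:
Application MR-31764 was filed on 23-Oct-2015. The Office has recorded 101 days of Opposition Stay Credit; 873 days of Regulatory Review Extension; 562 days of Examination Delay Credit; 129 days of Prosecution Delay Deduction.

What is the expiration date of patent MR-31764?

Base term: filing date + 24 years → 23 October 2039.
Opposition Stay Credit: +101 days → 1 February 2040.
Regulatory Review Extension: 873 days (within the 1591-day cap) → +873 days → 23 June 2042.
Examination Delay Credit: +562 days → 6 January 2044.
Prosecution Delay Deduction: −129 days → 30 August 2043.

2043-08-30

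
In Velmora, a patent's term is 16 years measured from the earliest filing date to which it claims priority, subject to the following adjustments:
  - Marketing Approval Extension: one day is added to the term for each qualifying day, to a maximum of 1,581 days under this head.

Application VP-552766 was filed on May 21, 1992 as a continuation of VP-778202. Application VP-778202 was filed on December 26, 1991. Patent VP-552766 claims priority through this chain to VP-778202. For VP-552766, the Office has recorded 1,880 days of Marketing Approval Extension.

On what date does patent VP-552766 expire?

Earliest priority filing: 26 December 1991.
Base term: 26 December 1991 + 16 years → 26 December 2007.
Marketing Approval Extension: 1880 days claimed exceeds the 1581-day cap, so +1581 days → 24 April 2012.

April 24, 2012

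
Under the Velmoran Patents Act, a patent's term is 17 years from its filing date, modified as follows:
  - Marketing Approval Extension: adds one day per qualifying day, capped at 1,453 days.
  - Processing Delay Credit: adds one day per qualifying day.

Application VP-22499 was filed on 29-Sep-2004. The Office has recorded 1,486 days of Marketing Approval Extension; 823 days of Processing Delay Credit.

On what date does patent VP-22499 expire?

December 23, 2027

Base term: filing date + 17 years → 29 September 2021.
Marketing Approval Extension: 1486 days claimed exceeds the 1453-day cap, so +1453 days → 21 September 2025.
Processing Delay Credit: +823 days → 23 December 2027.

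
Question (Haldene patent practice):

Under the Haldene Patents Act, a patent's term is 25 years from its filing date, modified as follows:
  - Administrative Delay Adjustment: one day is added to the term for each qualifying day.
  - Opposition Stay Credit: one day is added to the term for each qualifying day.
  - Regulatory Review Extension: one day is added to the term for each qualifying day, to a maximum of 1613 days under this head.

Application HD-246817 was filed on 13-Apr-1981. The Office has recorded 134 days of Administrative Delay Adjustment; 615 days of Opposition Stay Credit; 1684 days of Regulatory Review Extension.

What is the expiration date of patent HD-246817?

2012-09-30

Base term: filing date + 25 years → 13 April 2006.
Administrative Delay Adjustment: +134 days → 25 August 2006.
Opposition Stay Credit: +615 days → 1 May 2008.
Regulatory Review Extension: 1684 days claimed exceeds the 1613-day cap, so +1613 days → 30 September 2012.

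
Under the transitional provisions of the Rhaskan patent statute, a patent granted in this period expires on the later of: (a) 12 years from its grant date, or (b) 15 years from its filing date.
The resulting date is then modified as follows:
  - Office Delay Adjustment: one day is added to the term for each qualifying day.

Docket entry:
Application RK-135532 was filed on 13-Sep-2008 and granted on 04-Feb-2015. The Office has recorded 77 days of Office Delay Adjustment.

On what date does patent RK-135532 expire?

(a) grant + 12 years → 4 February 2027.
(b) filing + 15 years → 13 September 2023.
Later of the two: 4 February 2027.
Office Delay Adjustment: +77 days → 22 April 2027.

April 22, 2027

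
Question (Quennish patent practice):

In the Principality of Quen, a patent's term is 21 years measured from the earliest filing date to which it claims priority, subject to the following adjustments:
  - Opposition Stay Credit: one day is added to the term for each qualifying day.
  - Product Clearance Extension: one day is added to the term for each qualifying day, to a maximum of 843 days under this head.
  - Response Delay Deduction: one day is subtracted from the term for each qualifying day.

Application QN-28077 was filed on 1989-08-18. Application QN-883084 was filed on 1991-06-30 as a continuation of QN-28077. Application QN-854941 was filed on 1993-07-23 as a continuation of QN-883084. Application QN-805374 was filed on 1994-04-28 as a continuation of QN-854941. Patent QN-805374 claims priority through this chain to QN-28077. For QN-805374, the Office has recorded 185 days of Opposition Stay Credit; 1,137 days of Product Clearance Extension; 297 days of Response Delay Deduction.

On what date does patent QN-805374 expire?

2012-08-18

Earliest priority filing: 18 August 1989.
Base term: 18 August 1989 + 21 years → 18 August 2010.
Opposition Stay Credit: +185 days → 19 February 2011.
Product Clearance Extension: 1137 days claimed exceeds the 843-day cap, so +843 days → 11 June 2013.
Response Delay Deduction: −297 days → 18 August 2012.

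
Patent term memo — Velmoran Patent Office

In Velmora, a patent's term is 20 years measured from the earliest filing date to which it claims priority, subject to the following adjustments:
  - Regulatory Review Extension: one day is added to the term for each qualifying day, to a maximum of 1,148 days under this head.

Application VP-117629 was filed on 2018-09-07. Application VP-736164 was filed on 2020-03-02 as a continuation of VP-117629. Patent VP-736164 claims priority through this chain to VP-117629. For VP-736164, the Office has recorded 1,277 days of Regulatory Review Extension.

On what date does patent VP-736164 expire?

2041-10-29

Earliest priority filing: 7 September 2018.
Base term: 7 September 2018 + 20 years → 7 September 2038.
Regulatory Review Extension: 1277 days claimed exceeds the 1148-day cap, so +1148 days → 29 October 2041.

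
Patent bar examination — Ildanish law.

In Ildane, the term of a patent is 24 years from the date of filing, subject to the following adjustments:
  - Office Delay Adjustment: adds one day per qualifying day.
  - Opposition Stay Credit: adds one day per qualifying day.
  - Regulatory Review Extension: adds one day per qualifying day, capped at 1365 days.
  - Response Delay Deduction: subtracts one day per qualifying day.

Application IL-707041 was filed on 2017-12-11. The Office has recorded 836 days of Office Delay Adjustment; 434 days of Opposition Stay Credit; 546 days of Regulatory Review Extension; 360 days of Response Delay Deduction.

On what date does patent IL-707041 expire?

Base term: filing date + 24 years → 11 December 2041.
Office Delay Adjustment: +836 days → 26 March 2044.
Opposition Stay Credit: +434 days → 3 June 2045.
Regulatory Review Extension: 546 days (within the 1365-day cap) → +546 days → 1 December 2046.
Response Delay Deduction: −360 days → 6 December 2045.

2045-12-06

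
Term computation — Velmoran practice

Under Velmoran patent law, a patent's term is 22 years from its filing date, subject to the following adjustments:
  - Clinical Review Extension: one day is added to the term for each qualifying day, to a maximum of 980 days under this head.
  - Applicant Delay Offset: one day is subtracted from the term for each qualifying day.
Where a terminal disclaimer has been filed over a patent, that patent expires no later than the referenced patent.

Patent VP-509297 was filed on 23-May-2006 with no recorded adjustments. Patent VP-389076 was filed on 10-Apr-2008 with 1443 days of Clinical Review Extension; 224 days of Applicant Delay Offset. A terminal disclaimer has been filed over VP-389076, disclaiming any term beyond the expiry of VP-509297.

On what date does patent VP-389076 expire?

2028-05-23

Natural term of VP-389076:
  Base: filing + 22 years → 10 April 2030.
  Clinical Review Extension: 1443 days claimed exceeds the 980-day cap, so +980 days → 15 December 2032.
  Applicant Delay Offset: −224 days → 5 May 2032.
Expiry of referenced patent VP-509297:
  Base: filing + 22 years → 23 May 2028.
Terminal disclaimer: VP-389076 expires on the earlier of 5 May 2032 and 23 May 2028.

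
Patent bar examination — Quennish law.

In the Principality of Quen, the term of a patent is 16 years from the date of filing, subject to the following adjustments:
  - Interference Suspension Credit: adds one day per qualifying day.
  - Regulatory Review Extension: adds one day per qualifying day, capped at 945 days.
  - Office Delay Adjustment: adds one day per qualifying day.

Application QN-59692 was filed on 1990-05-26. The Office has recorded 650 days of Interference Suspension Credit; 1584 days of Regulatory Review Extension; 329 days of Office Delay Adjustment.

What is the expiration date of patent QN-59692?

Base term: filing date + 16 years → 26 May 2006.
Interference Suspension Credit: +650 days → 6 March 2008.
Regulatory Review Extension: 1584 days claimed exceeds the 945-day cap, so +945 days → 7 October 2010.
Office Delay Adjustment: +329 days → 1 September 2011.

2011-09-01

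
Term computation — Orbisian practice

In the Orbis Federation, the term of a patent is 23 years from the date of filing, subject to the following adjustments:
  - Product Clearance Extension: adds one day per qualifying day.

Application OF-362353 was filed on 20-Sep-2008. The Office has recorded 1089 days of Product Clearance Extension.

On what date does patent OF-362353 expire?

Base term: filing date + 23 years → 20 September 2031.
Product Clearance Extension: +1089 days → 13 September 2034.

September 13, 2034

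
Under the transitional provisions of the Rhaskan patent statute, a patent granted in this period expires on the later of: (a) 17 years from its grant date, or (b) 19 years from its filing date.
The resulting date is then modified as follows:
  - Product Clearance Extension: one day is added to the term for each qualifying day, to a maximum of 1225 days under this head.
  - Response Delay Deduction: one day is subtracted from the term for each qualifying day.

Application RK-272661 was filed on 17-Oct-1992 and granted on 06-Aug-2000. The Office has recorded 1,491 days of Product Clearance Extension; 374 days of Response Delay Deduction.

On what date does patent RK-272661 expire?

December 5, 2019

(a) grant + 17 years → 6 August 2017.
(b) filing + 19 years → 17 October 2011.
Later of the two: 6 August 2017.
Product Clearance Extension: 1491 days claimed exceeds the 1225-day cap, so +1225 days → 13 December 2020.
Response Delay Deduction: −374 days → 5 December 2019.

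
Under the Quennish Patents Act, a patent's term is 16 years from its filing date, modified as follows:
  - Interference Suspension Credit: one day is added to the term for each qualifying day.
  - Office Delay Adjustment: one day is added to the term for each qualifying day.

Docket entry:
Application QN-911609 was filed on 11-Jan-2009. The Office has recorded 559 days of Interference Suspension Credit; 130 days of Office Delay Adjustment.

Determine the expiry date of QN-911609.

December 1, 2026

Base term: filing date + 16 years → 11 January 2025.
Interference Suspension Credit: +559 days → 24 July 2026.
Office Delay Adjustment: +130 days → 1 December 2026.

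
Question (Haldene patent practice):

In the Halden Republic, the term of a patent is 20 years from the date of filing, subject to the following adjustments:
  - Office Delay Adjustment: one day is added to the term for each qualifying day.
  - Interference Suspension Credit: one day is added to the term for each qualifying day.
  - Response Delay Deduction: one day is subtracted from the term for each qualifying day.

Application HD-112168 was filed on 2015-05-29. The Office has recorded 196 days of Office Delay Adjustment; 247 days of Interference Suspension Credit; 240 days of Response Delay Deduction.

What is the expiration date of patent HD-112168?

Base term: filing date + 20 years → 29 May 2035.
Office Delay Adjustment: +196 days → 11 December 2035.
Interference Suspension Credit: +247 days → 14 August 2036.
Response Delay Deduction: −240 days → 18 December 2035.

2035-12-18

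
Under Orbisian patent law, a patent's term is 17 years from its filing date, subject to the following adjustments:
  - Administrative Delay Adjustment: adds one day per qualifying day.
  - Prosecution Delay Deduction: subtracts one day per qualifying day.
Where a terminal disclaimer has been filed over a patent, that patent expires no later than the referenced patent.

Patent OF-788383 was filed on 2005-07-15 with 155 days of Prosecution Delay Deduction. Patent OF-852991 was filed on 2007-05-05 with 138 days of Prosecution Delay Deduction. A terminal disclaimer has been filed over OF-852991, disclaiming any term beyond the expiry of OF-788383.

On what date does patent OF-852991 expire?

Natural term of OF-852991:
  Base: filing + 17 years → 5 May 2024.
  Prosecution Delay Deduction: −138 days → 19 December 2023.
Expiry of referenced patent OF-788383:
  Base: filing + 17 years → 15 July 2022.
  Prosecution Delay Deduction: −155 days → 10 February 2022.
Terminal disclaimer: OF-852991 expires on the earlier of 19 December 2023 and 10 February 2022.

February 10, 2022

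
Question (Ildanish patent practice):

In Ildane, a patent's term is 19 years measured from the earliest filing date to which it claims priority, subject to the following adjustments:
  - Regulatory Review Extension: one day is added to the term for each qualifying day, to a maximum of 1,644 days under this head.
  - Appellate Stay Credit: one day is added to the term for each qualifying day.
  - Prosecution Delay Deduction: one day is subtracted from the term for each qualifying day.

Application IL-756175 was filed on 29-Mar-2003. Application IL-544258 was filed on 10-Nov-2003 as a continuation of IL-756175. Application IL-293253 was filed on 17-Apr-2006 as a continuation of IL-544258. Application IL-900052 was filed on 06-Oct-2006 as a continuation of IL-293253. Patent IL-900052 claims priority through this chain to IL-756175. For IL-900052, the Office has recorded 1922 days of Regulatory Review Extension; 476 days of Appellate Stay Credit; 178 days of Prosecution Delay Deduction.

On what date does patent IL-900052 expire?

Earliest priority filing: 29 March 2003.
Base term: 29 March 2003 + 19 years → 29 March 2022.
Regulatory Review Extension: 1922 days claimed exceeds the 1644-day cap, so +1644 days → 28 September 2026.
Appellate Stay Credit: +476 days → 17 January 2028.
Prosecution Delay Deduction: −178 days → 23 July 2027.

July 23, 2027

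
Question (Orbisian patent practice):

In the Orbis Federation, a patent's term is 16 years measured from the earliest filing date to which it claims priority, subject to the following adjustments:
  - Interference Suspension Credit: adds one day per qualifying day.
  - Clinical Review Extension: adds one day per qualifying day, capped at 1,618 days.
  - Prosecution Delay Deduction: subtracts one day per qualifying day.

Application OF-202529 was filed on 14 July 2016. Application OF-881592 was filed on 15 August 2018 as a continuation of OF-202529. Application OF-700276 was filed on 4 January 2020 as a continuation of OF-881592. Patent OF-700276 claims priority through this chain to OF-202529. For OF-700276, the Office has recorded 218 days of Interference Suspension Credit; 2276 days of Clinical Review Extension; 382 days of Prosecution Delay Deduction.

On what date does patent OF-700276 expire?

July 7, 2036

Earliest priority filing: 14 July 2016.
Base term: 14 July 2016 + 16 years → 14 July 2032.
Interference Suspension Credit: +218 days → 17 February 2033.
Clinical Review Extension: 2276 days claimed exceeds the 1618-day cap, so +1618 days → 24 July 2037.
Prosecution Delay Deduction: −382 days → 7 July 2036.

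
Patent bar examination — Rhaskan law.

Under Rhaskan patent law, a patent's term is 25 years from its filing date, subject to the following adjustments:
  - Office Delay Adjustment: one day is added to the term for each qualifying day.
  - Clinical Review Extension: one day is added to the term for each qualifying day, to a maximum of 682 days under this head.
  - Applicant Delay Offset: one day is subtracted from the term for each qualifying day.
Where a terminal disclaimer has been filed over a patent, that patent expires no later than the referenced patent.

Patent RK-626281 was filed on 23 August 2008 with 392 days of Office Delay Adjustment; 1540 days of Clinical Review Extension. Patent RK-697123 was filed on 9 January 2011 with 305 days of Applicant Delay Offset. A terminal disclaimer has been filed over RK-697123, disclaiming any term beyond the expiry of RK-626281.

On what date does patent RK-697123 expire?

March 10, 2035

Natural term of RK-697123:
  Base: filing + 25 years → 9 January 2036.
  Applicant Delay Offset: −305 days → 10 March 2035.
Expiry of referenced patent RK-626281:
  Base: filing + 25 years → 23 August 2033.
  Office Delay Adjustment: +392 days → 19 September 2034.
  Clinical Review Extension: 1540 days claimed exceeds the 682-day cap, so +682 days → 1 August 2036.
Terminal disclaimer: RK-697123 expires on the earlier of 10 March 2035 and 1 August 2036.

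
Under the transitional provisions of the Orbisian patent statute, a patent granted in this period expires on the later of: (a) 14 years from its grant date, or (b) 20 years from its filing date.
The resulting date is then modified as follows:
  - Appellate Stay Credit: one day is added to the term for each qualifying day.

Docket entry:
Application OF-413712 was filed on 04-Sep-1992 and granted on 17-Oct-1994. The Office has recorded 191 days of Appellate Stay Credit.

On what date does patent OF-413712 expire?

(a) grant + 14 years → 17 October 2008.
(b) filing + 20 years → 4 September 2012.
Later of the two: 4 September 2012.
Appellate Stay Credit: +191 days → 14 March 2013.

2013-03-14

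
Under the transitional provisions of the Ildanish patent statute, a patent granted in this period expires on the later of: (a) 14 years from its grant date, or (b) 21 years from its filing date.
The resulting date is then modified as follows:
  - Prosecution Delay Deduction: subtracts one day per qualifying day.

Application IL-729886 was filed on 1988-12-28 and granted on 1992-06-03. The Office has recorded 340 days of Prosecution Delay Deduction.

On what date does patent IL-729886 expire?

January 22, 2009

(a) grant + 14 years → 3 June 2006.
(b) filing + 21 years → 28 December 2009.
Later of the two: 28 December 2009.
Prosecution Delay Deduction: −340 days → 22 January 2009.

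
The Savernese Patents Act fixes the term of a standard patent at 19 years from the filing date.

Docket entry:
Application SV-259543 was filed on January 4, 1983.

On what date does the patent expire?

Filing date + 19 years → 4 January 2002.

2002-01-04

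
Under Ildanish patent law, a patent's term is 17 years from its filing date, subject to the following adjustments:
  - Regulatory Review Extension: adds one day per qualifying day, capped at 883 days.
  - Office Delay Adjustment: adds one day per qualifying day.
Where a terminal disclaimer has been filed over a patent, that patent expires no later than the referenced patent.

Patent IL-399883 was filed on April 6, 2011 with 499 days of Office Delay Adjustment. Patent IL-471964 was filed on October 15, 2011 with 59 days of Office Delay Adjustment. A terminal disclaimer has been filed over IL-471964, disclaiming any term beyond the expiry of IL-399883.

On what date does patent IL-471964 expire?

December 13, 2028

Natural term of IL-471964:
  Base: filing + 17 years → 15 October 2028.
  Office Delay Adjustment: +59 days → 13 December 2028.
Expiry of referenced patent IL-399883:
  Base: filing + 17 years → 6 April 2028.
  Office Delay Adjustment: +499 days → 18 August 2029.
Terminal disclaimer: IL-471964 expires on the earlier of 13 December 2028 and 18 August 2029.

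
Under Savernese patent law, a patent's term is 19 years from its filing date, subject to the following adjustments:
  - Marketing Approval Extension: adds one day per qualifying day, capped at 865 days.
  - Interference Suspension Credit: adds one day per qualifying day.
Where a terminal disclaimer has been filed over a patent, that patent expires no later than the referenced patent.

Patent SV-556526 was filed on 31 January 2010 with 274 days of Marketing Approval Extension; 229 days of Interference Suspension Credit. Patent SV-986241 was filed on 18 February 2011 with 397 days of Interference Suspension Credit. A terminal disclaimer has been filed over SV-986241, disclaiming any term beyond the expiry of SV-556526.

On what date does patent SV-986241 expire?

June 18, 2030

Natural term of SV-986241:
  Base: filing + 19 years → 18 February 2030.
  Interference Suspension Credit: +397 days → 22 March 2031.
Expiry of referenced patent SV-556526:
  Base: filing + 19 years → 31 January 2029.
  Marketing Approval Extension: 274 days (within the 865-day cap) → +274 days → 1 November 2029.
  Interference Suspension Credit: +229 days → 18 June 2030.
Terminal disclaimer: SV-986241 expires on the earlier of 22 March 2031 and 18 June 2030.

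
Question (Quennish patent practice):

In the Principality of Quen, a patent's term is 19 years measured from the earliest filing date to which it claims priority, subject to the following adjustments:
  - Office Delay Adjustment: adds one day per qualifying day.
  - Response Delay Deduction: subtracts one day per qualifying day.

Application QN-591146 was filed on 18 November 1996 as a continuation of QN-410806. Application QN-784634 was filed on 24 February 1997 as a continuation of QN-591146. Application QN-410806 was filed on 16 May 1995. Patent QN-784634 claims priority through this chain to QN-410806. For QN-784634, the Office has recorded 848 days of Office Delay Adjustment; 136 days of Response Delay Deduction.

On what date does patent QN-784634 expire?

Earliest priority filing: 16 May 1995.
Base term: 16 May 1995 + 19 years → 16 May 2014.
Office Delay Adjustment: +848 days → 10 September 2016.
Response Delay Deduction: −136 days → 27 April 2016.

April 27, 2016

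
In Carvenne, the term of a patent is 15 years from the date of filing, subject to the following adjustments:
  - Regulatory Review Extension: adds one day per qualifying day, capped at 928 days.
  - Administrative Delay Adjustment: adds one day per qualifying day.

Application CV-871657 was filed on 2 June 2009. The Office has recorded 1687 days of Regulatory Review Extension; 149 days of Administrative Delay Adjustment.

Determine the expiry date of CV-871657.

2027-05-15

Base term: filing date + 15 years → 2 June 2024.
Regulatory Review Extension: 1687 days claimed exceeds the 928-day cap, so +928 days → 17 December 2026.
Administrative Delay Adjustment: +149 days → 15 May 2027.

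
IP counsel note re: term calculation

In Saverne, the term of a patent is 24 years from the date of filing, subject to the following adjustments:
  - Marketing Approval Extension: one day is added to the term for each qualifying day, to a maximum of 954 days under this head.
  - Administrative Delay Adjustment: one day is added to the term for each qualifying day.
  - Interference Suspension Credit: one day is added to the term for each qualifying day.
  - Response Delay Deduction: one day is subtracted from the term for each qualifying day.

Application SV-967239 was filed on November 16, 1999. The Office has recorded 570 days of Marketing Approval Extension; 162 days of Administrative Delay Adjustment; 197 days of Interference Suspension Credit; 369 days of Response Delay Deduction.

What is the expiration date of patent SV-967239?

Base term: filing date + 24 years → 16 November 2023.
Marketing Approval Extension: 570 days (within the 954-day cap) → +570 days → 8 June 2025.
Administrative Delay Adjustment: +162 days → 17 November 2025.
Interference Suspension Credit: +197 days → 2 June 2026.
Response Delay Deduction: −369 days → 29 May 2025.

May 29, 2025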